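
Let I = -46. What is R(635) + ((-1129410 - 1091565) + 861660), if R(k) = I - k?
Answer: -1359996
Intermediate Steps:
R(k) = -46 - k
R(635) + ((-1129410 - 1091565) + 861660) = (-46 - 1*635) + ((-1129410 - 1091565) + 861660) = (-46 - 635) + (-2220975 + 861660) = -681 - 1359315 = -1359996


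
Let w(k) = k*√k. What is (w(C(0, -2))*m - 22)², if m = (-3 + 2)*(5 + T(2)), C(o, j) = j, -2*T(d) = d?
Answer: 356 - 352*I*√2 ≈ 356.0 - 497.8*I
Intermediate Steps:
T(d) = -d/2
w(k) = k^(3/2)
m = -4 (m = (-3 + 2)*(5 - ½*2) = -(5 - 1) = -1*4 = -4)
(w(C(0, -2))*m - 22)² = ((-2)^(3/2)*(-4) - 22)² = (-2*I*√2*(-4) - 22)² = (8*I*√2 - 22)² = (-22 + 8*I*√2)²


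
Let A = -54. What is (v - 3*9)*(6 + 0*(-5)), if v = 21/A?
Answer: -493/3 ≈ -164.33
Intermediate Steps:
v = -7/18 (v = 21/(-54) = 21*(-1/54) = -7/18 ≈ -0.38889)
(v - 3*9)*(6 + 0*(-5)) = (-7/18 - 3*9)*(6 + 0*(-5)) = (-7/18 - 27)*(6 + 0) = -493/18*6 = -493/3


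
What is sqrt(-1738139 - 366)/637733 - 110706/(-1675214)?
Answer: 55353/837607 + I*sqrt(1738505)/637733 ≈ 0.066085 + 0.0020675*I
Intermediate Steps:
sqrt(-1738139 - 366)/637733 - 110706/(-1675214) = sqrt(-1738505)*(1/637733) - 110706*(-1/1675214) = (I*sqrt(1738505))*(1/637733) + 55353/837607 = I*sqrt(1738505)/637733 + 55353/837607 = 55353/837607 + I*sqrt(1738505)/637733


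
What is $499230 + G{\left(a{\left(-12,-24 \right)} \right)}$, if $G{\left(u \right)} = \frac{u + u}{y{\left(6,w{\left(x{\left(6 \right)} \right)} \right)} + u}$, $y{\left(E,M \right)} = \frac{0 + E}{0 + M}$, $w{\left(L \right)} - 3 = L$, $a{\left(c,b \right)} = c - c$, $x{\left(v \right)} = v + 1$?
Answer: $499230$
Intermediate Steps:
$x{\left(v \right)} = 1 + v$
$a{\left(c,b \right)} = 0$
$w{\left(L \right)} = 3 + L$
$y{\left(E,M \right)} = \frac{E}{M}$
$G{\left(u \right)} = \frac{2 u}{\frac{3}{5} + u}$ ($G{\left(u \right)} = \frac{u + u}{\frac{6}{3 + \left(1 + 6\right)} + u} = \frac{2 u}{\frac{6}{3 + 7} + u} = \frac{2 u}{\frac{6}{10} + u} = \frac{2 u}{6 \cdot \frac{1}{10} + u} = \frac{2 u}{\frac{3}{5} + u}$)
$499230 + G{\left(a{\left(-12,-24 \right)} \right)} = 499230 + 10 \cdot 0 \frac{1}{3 + 5 \cdot 0} = 499230 + 10 \cdot 0 \frac{1}{3 + 0} = 499230 + 10 \cdot 0 \cdot \frac{1}{3} = 499230 + 0 = 499230$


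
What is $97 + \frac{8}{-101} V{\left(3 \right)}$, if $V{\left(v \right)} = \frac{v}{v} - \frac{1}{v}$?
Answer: $\frac{29375}{303} \approx 96.947$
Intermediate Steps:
$V{\left(v \right)} = 1 - \frac{1}{v}$
$97 + \frac{8}{-101} V{\left(3 \right)} = 97 + \frac{8}{-101} \frac{-1 + 3}{3} = 97 + 8 \left(- \frac{1}{101}\right) \frac{1}{3} \cdot 2 = 97 - \frac{16}{303} = \frac{29375}{303}$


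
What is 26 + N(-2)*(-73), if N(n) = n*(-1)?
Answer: -120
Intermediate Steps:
N(n) = -n
26 + N(-2)*(-73) = 26 - 1*(-2)*(-73) = 26 + 2*(-73) = 26 - 146 = -120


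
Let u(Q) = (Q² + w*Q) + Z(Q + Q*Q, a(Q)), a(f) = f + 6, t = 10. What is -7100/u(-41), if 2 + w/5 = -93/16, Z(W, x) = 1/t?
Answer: -568000/262613 ≈ -2.1629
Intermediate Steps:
a(f) = 6 + f
Z(W, x) = ⅒ (Z(W, x) = 1/10 = ⅒)
w = -625/16 (w = -10 + 5*(-93/16) = -10 - 465/16 = -625/16 ≈ -39.063)
u(Q) = ⅒ + Q² - 625*Q/16 (u(Q) = (Q² - 625*Q/16) + ⅒ = ⅒ + Q² - 625*Q/16)
-7100/u(-41) = -7100/(⅒ + (-41)² - 625/16*(-41)) = -7100/(⅒ + 1681 + 25625/16) = -7100/262613/80 = -7100*80/262613 = -568000/262613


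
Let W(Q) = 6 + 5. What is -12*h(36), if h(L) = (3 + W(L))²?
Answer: -2352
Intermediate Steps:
W(Q) = 11
h(L) = 196 (h(L) = (3 + 11)² = 14² = 196)
-12*h(36) = -12*196 = -2352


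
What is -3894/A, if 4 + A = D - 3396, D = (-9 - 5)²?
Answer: 649/534 ≈ 1.2154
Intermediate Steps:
D = 196 (D = (-14)² = 196)
A = -3204 (A = -4 + (196 - 3396) = -4 - 3200 = -3204)
-3894/A = -3894/(-3204) = -3894*(-1/3204) = 649/534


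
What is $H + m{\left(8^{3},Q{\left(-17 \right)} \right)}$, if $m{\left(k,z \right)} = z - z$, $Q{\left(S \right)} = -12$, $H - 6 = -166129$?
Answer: $-166123$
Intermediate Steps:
$H = -166123$ ($H = 6 - 166129 = -166123$)
$m{\left(k,z \right)} = 0$
$H + m{\left(8^{3},Q{\left(-17 \right)} \right)} = -166123 + 0 = -166123$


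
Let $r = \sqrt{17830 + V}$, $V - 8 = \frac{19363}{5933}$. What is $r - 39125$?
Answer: $-39125 + \frac{\sqrt{2173083749}}{349} \approx -38991.0$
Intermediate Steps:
$V = \frac{3931}{349}$ ($V = 8 + \frac{19363}{5933} = 8 + 19363 \cdot \frac{1}{5933} = 8 + \frac{1139}{349} = \frac{3931}{349} \approx 11.264$)
$r = \frac{\sqrt{2173083749}}{349}$ ($r = \sqrt{17830 + \frac{3931}{349}} = \sqrt{\frac{6226601}{349}} = \frac{\sqrt{2173083749}}{349} \approx 133.57$)
$r - 39125 = \frac{\sqrt{2173083749}}{349} - 39125 = -39125 + \frac{\sqrt{2173083749}}{349}$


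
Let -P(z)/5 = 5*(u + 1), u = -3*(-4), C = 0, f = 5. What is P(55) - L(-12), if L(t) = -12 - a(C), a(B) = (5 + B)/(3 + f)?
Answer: -2499/8 ≈ -312.38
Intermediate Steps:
u = 12
a(B) = 5/8 + B/8 (a(B) = (5 + B)/(3 + 5) = (5 + B)/8 = (5 + B)*(1/8) = 5/8 + B/8)
L(t) = -101/8 (L(t) = -12 - (5/8 + (1/8)*0) = -12 - (5/8 + 0) = -12 - 1*5/8 = -12 - 5/8 = -101/8)
P(z) = -325 (P(z) = -25*(12 + 1) = -25*13 = -5*65 = -325)
P(55) - L(-12) = -325 - 1*(-101/8) = -325 + 101/8 = -2499/8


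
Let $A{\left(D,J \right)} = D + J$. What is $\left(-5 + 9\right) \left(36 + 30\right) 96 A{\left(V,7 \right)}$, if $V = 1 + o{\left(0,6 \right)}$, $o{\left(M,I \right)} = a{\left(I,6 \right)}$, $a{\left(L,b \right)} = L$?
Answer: $354816$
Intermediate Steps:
$o{\left(M,I \right)} = I$
$V = 7$ ($V = 1 + 6 = 7$)
$\left(-5 + 9\right) \left(36 + 30\right) 96 A{\left(V,7 \right)} = \left(-5 + 9\right) \left(36 + 30\right) 96 \left(7 + 7\right) = 4 \cdot 66 \cdot 96 \cdot 14 = 264 \cdot 96 \cdot 14 = 25344 \cdot 14 = 354816$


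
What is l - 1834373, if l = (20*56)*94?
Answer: -1729093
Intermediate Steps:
l = 105280 (l = 1120*94 = 105280)
l - 1834373 = 105280 - 1834373 = -1729093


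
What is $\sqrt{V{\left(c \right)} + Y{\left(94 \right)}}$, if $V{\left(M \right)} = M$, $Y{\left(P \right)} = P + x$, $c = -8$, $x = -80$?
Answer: $\sqrt{6} \approx 2.4495$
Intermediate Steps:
$Y{\left(P \right)} = -80 + P$ ($Y{\left(P \right)} = P - 80 = -80 + P$)
$\sqrt{V{\left(c \right)} + Y{\left(94 \right)}} = \sqrt{-8 + \left(-80 + 94\right)} = \sqrt{-8 + 14} = \sqrt{6}$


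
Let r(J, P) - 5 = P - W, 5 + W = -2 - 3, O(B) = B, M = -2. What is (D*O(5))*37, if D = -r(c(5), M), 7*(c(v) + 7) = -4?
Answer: -2405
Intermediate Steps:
W = -10 (W = -5 + (-2 - 3) = -5 - 5 = -10)
c(v) = -53/7 (c(v) = -7 + (1/7)*(-4) = -7 - 4/7 = -53/7)
r(J, P) = 15 + P (r(J, P) = 5 + (P - 1*(-10)) = 5 + (P + 10) = 5 + (10 + P) = 15 + P)
D = -13 (D = -(15 - 2) = -1*13 = -13)
(D*O(5))*37 = -13*5*37 = -65*37 = -2405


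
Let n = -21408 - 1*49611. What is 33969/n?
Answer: -871/1821 ≈ -0.47831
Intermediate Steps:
n = -71019 (n = -21408 - 49611 = -71019)
33969/n = 33969/(-71019) = 33969*(-1/71019) = -871/1821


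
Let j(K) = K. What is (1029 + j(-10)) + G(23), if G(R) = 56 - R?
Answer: 1052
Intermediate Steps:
(1029 + j(-10)) + G(23) = (1029 - 10) + (56 - 1*23) = 1019 + (56 - 23) = 1019 + 33 = 1052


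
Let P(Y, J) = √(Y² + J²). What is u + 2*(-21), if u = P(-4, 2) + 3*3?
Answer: -33 + 2*√5 ≈ -28.528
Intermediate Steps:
P(Y, J) = √(J² + Y²)
u = 9 + 2*√5 (u = √(2² + (-4)²) + 3*3 = √(4 + 16) + 9 = √20 + 9 = 2*√5 + 9 = 9 + 2*√5 ≈ 13.472)
u + 2*(-21) = (9 + 2*√5) + 2*(-21) = (9 + 2*√5) - 42 = -33 + 2*√5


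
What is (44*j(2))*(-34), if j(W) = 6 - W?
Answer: -5984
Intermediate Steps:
(44*j(2))*(-34) = (44*(6 - 1*2))*(-34) = (44*(6 - 2))*(-34) = (44*4)*(-34) = 176*(-34) = -5984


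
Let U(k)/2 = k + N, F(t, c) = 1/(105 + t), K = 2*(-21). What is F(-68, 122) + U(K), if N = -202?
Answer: -18055/37 ≈ -487.97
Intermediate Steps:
K = -42
U(k) = -404 + 2*k (U(k) = 2*(k - 202) = 2*(-202 + k) = -404 + 2*k)
F(-68, 122) + U(K) = 1/(105 - 68) + (-404 + 2*(-42)) = 1/37 + (-404 - 84) = 1/37 - 488 = -18055/37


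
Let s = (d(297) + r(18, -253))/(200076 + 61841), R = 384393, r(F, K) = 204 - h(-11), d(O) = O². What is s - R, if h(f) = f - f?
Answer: -100678972968/261917 ≈ -3.8439e+5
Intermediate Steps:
h(f) = 0
r(F, K) = 204 (r(F, K) = 204 - 1*0 = 204 + 0 = 204)
s = 88413/261917 (s = (297² + 204)/(200076 + 61841) = (88209 + 204)/261917 = 88413*(1/261917) = 88413/261917 ≈ 0.33756)
s - R = 88413/261917 - 1*384393 = 88413/261917 - 384393 = -100678972968/261917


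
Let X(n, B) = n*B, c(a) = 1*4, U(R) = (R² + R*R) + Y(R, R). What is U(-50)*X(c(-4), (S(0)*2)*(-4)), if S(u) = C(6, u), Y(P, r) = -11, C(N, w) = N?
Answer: -957888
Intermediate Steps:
S(u) = 6
U(R) = -11 + 2*R² (U(R) = (R² + R*R) - 11 = (R² + R²) - 11 = 2*R² - 11 = -11 + 2*R²)
c(a) = 4
X(n, B) = B*n
U(-50)*X(c(-4), (S(0)*2)*(-4)) = (-11 + 2*(-50)²)*(((6*2)*(-4))*4) = (-11 + 2*2500)*((12*(-4))*4) = (-11 + 5000)*(-48*4) = 4989*(-192) = -957888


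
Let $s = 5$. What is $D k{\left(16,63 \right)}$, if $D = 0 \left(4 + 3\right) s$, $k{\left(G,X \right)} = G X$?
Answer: $0$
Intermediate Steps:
$D = 0$ ($D = 0 \left(4 + 3\right) 5 = 0 \cdot 7 \cdot 5 = 0 \cdot 35 = 0$)
$D k{\left(16,63 \right)} = 0 \cdot 16 \cdot 63 = 0 \cdot 1008 = 0$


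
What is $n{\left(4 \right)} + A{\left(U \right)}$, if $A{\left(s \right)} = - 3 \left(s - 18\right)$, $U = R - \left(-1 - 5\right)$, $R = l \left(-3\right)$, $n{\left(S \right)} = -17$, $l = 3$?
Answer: $46$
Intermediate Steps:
$R = -9$ ($R = 3 \left(-3\right) = -9$)
$U = -3$ ($U = -9 - \left(-1 - 5\right) = -9 - -6 = -9 + 6 = -3$)
$A{\left(s \right)} = 54 - 3 s$ ($A{\left(s \right)} = - 3 \left(-18 + s\right) = - (-54 + 3 s) = 54 - 3 s$)
$n{\left(4 \right)} + A{\left(U \right)} = -17 + \left(54 - -9\right) = -17 + \left(54 + 9\right) = -17 + 63 = 46$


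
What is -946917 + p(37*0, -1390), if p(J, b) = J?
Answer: -946917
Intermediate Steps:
-946917 + p(37*0, -1390) = -946917 + 37*0 = -946917 + 0 = -946917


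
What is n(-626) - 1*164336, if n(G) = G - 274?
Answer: -165236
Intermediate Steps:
n(G) = -274 + G
n(-626) - 1*164336 = (-274 - 626) - 1*164336 = -900 - 164336 = -165236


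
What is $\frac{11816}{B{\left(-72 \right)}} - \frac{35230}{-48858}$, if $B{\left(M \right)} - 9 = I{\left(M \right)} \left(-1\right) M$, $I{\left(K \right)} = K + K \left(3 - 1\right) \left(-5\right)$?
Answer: $\frac{21777589}{22352535} \approx 0.97428$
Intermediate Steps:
$I{\left(K \right)} = - 9 K$ ($I{\left(K \right)} = K + K 2 \left(-5\right) = K + K \left(-10\right) = K - 10 K = - 9 K$)
$B{\left(M \right)} = 9 + 9 M^{2}$ ($B{\left(M \right)} = 9 + - 9 M \left(-1\right) M = 9 + 9 M M = 9 + 9 M^{2}$)
$\frac{11816}{B{\left(-72 \right)}} - \frac{35230}{-48858} = \frac{11816}{9 + 9 \left(-72\right)^{2}} - \frac{35230}{-48858} = \frac{11816}{9 + 9 \cdot 5184} - - \frac{17615}{24429} = \frac{11816}{9 + 46656} + \frac{17615}{24429} = \frac{11816}{46665} + \frac{17615}{24429} = \frac{21777589}{22352535}$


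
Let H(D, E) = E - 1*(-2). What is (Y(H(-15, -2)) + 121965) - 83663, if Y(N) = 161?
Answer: 38463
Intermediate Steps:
H(D, E) = 2 + E (H(D, E) = E + 2 = 2 + E)
(Y(H(-15, -2)) + 121965) - 83663 = (161 + 121965) - 83663 = 122126 - 83663 = 38463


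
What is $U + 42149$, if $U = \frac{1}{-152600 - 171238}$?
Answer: $\frac{13649447861}{323838} \approx 42149.0$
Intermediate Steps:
$U = - \frac{1}{323838}$ ($U = \frac{1}{-152600 - 171238} = \frac{1}{-323838} = - \frac{1}{323838} \approx -3.088 \cdot 10^{-6}$)
$U + 42149 = - \frac{1}{323838} + 42149 = \frac{13649447861}{323838}$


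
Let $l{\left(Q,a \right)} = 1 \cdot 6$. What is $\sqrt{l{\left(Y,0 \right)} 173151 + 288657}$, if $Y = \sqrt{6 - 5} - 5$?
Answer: $3 \sqrt{147507} \approx 1152.2$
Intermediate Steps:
$Y = -4$ ($Y = \sqrt{1} - 5 = 1 - 5 = -4$)
$l{\left(Q,a \right)} = 6$
$\sqrt{l{\left(Y,0 \right)} 173151 + 288657} = \sqrt{6 \cdot 173151 + 288657} = \sqrt{1038906 + 288657} = \sqrt{1327563} = 3 \sqrt{147507}$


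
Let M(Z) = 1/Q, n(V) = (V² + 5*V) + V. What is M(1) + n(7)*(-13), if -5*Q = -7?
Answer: -8276/7 ≈ -1182.3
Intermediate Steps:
Q = 7/5 (Q = -⅕*(-7) = 7/5 ≈ 1.4000)
n(V) = V² + 6*V
M(Z) = 5/7 (M(Z) = 1/(7/5) = 5/7)
M(1) + n(7)*(-13) = 5/7 + (7*(6 + 7))*(-13) = 5/7 + (7*13)*(-13) = 5/7 + 91*(-13) = 5/7 - 1183 = -8276/7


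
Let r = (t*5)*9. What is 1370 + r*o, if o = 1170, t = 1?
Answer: 54020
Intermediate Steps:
r = 45 (r = (1*5)*9 = 5*9 = 45)
1370 + r*o = 1370 + 45*1170 = 1370 + 52650 = 54020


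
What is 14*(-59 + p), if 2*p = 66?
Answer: -364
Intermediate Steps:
p = 33 (p = (1/2)*66 = 33)
14*(-59 + p) = 14*(-59 + 33) = 14*(-26) = -364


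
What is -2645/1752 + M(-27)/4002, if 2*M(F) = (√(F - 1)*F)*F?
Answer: -2645/1752 + 243*I*√7/1334 ≈ -1.5097 + 0.48195*I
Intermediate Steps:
M(F) = F²*√(-1 + F)/2 (M(F) = ((√(F - 1)*F)*F)/2 = ((√(-1 + F)*F)*F)/2 = ((F*√(-1 + F))*F)/2 = (F²*√(-1 + F))/2 = F²*√(-1 + F)/2)
-2645/1752 + M(-27)/4002 = -2645/1752 + ((½)*(-27)²*√(-1 - 27))/4002 = -2645*1/1752 + ((½)*729*√(-28))*(1/4002) = -2645/1752 + ((½)*729*(2*I*√7))*(1/4002) = -2645/1752 + (729*I*√7)*(1/4002) = -2645/1752 + 243*I*√7/1334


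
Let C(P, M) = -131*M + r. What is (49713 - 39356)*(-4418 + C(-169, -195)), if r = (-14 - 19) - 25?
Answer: 218211633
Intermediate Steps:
r = -58 (r = -33 - 25 = -58)
C(P, M) = -58 - 131*M (C(P, M) = -131*M - 58 = -58 - 131*M)
(49713 - 39356)*(-4418 + C(-169, -195)) = (49713 - 39356)*(-4418 + (-58 - 131*(-195))) = 10357*(-4418 + (-58 + 25545)) = 10357*(-4418 + 25487) = 10357*21069 = 218211633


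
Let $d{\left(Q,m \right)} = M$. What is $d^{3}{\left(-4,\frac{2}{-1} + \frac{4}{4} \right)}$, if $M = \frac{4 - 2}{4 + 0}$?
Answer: $\frac{1}{8} \approx 0.125$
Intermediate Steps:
$M = \frac{1}{2}$ ($M = \frac{2}{4} = 2 \cdot \frac{1}{4} = \frac{1}{2} \approx 0.5$)
$d{\left(Q,m \right)} = \frac{1}{2}$
$d^{3}{\left(-4,\frac{2}{-1} + \frac{4}{4} \right)} = \left(\frac{1}{2}\right)^{3} = \frac{1}{8}$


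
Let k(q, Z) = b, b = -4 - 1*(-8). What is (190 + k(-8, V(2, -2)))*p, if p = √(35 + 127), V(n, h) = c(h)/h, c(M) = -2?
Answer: 1746*√2 ≈ 2469.2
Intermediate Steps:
b = 4 (b = -4 + 8 = 4)
V(n, h) = -2/h
k(q, Z) = 4
p = 9*√2 (p = √162 = 9*√2 ≈ 12.728)
(190 + k(-8, V(2, -2)))*p = (190 + 4)*(9*√2) = 194*(9*√2) = 1746*√2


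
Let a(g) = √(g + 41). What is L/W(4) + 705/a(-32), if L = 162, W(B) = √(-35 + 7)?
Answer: 235 - 81*I*√7/7 ≈ 235.0 - 30.615*I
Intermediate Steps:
W(B) = 2*I*√7 (W(B) = √(-28) = 2*I*√7)
a(g) = √(41 + g)
L/W(4) + 705/a(-32) = 162/((2*I*√7)) + 705/(√(41 - 32)) = 162*(-I*√7/14) + 705/(√9) = -81*I*√7/7 + 705/3 = -81*I*√7/7 + 705*(⅓) = -81*I*√7/7 + 235 = 235 - 81*I*√7/7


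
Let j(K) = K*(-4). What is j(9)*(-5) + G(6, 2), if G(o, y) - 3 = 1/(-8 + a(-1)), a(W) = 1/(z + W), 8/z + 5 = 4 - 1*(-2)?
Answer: 10058/55 ≈ 182.87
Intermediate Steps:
z = 8 (z = 8/(-5 + (4 - 1*(-2))) = 8/(-5 + (4 + 2)) = 8/(-5 + 6) = 8/1 = 8*1 = 8)
a(W) = 1/(8 + W)
G(o, y) = 158/55 (G(o, y) = 3 + 1/(-8 + 1/(8 - 1)) = 3 + 1/(-8 + 1/7) = 3 + 1/(-55/7) = 3 - 7/55 = 158/55)
j(K) = -4*K
j(9)*(-5) + G(6, 2) = -4*9*(-5) + 158/55 = -36*(-5) + 158/55 = 180 + 158/55 = 10058/55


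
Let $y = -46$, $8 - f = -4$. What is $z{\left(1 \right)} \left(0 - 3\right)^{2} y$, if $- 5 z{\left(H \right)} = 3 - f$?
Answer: $- \frac{3726}{5} \approx -745.2$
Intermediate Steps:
$f = 12$ ($f = 8 - -4 = 8 + 4 = 12$)
$z{\left(H \right)} = \frac{9}{5}$ ($z{\left(H \right)} = - \frac{3 - 12}{5} = \left(- \frac{1}{5}\right) \left(-9\right) = \frac{9}{5}$)
$z{\left(1 \right)} \left(0 - 3\right)^{2} y = \frac{9 \left(0 - 3\right)^{2}}{5} \left(-46\right) = \frac{9 \left(-3\right)^{2}}{5} \left(-46\right) = \frac{9}{5} \cdot 9 \left(-46\right) = \frac{81}{5} \left(-46\right) = - \frac{3726}{5}$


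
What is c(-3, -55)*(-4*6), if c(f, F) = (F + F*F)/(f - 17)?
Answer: 3564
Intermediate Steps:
c(f, F) = (F + F**2)/(-17 + f)
c(-3, -55)*(-4*6) = (-55*(1 - 55)/(-17 - 3))*(-4*6) = -55*(-54)/(-20)*(-24) = -55*(-1/20)*(-54)*(-24) = -297/2*(-24) = 3564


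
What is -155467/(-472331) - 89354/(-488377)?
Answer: 118131171233/230675596787 ≈ 0.51211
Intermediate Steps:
-155467/(-472331) - 89354/(-488377) = -155467*(-1/472331) - 89354*(-1/488377) = 155467/472331 + 89354/488377 = 118131171233/230675596787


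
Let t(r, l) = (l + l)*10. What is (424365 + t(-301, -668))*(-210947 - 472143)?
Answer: -280753405450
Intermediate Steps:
t(r, l) = 20*l (t(r, l) = (2*l)*10 = 20*l)
(424365 + t(-301, -668))*(-210947 - 472143) = (424365 + 20*(-668))*(-210947 - 472143) = (424365 - 13360)*(-683090) = 411005*(-683090) = -280753405450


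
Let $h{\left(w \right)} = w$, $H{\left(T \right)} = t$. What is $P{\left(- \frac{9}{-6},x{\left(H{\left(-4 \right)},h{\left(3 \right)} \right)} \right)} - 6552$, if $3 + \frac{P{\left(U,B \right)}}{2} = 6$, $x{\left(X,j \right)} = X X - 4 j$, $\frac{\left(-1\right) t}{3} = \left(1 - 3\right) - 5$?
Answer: $-6546$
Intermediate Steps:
$t = 21$ ($t = - 3 \left(\left(1 - 3\right) - 5\right) = - 3 \left(-2 - 5\right) = \left(-3\right) \left(-7\right) = 21$)
$H{\left(T \right)} = 21$
$x{\left(X,j \right)} = X^{2} - 4 j$
$P{\left(U,B \right)} = 6$ ($P{\left(U,B \right)} = -6 + 2 \cdot 6 = -6 + 12 = 6$)
$P{\left(- \frac{9}{-6},x{\left(H{\left(-4 \right)},h{\left(3 \right)} \right)} \right)} - 6552 = 6 - 6552 = -6546$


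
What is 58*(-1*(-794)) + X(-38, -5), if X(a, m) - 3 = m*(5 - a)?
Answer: 45840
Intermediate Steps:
X(a, m) = 3 + m*(5 - a)
58*(-1*(-794)) + X(-38, -5) = 58*(-1*(-794)) + (3 + 5*(-5) - 1*(-38)*(-5)) = 58*794 + (3 - 25 - 190) = 46052 - 212 = 45840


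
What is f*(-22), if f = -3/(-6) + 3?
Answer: -77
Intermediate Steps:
f = 7/2 (f = -3*(-1)/6 + 3 = -3*(-⅙) + 3 = ½ + 3 = 7/2 ≈ 3.5000)
f*(-22) = (7/2)*(-22) = -77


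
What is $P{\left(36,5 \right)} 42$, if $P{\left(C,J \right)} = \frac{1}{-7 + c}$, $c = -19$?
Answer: $- \frac{21}{13} \approx -1.6154$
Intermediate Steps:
$P{\left(C,J \right)} = - \frac{1}{26}$ ($P{\left(C,J \right)} = \frac{1}{-7 - 19} = \frac{1}{-26} = - \frac{1}{26}$)
$P{\left(36,5 \right)} 42 = \left(- \frac{1}{26}\right) 42 = - \frac{21}{13}$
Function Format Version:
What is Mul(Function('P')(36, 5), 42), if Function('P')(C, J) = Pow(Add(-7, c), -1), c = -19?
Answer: Rational(-21, 13) ≈ -1.6154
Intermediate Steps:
Function('P')(C, J) = Rational(-1, 26) (Function('P')(C, J) = Pow(Add(-7, -19), -1) = Pow(-26, -1) = Rational(-1, 26))
Mul(Function('P')(36, 5), 42) = Mul(Rational(-1, 26), 42) = Rational(-21, 13)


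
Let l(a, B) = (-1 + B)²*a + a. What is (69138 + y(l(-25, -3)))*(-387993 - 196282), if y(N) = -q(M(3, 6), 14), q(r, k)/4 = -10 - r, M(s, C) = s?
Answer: -40425987250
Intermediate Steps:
l(a, B) = a + a*(-1 + B)² (l(a, B) = a*(-1 + B)² + a = a + a*(-1 + B)²)
q(r, k) = -40 - 4*r (q(r, k) = 4*(-10 - r) = -40 - 4*r)
y(N) = 52 (y(N) = -(-40 - 4*3) = -(-40 - 12) = -1*(-52) = 52)
(69138 + y(l(-25, -3)))*(-387993 - 196282) = (69138 + 52)*(-387993 - 196282) = 69190*(-584275) = -40425987250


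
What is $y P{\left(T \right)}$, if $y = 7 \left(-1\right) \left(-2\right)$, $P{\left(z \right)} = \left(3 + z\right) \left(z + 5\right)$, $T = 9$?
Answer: $2352$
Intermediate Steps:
$P{\left(z \right)} = \left(3 + z\right) \left(5 + z\right)$
$y = 14$ ($y = \left(-7\right) \left(-2\right) = 14$)
$y P{\left(T \right)} = 14 \left(15 + 9^{2} + 8 \cdot 9\right) = 14 \left(15 + 81 + 72\right) = 14 \cdot 168 = 2352$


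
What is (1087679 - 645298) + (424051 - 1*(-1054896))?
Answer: 1921328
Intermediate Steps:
(1087679 - 645298) + (424051 - 1*(-1054896)) = 442381 + (424051 + 1054896) = 442381 + 1478947 = 1921328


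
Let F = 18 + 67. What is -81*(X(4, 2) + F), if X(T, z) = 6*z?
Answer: -7857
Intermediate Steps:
F = 85
-81*(X(4, 2) + F) = -81*(6*2 + 85) = -81*(12 + 85) = -81*97 = -7857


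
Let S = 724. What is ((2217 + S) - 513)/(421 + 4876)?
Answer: 2428/5297 ≈ 0.45837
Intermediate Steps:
((2217 + S) - 513)/(421 + 4876) = ((2217 + 724) - 513)/(421 + 4876) = (2941 - 513)/5297 = 2428*(1/5297) = 2428/5297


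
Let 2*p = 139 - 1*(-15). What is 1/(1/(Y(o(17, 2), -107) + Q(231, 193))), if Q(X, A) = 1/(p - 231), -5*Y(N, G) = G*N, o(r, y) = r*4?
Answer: 1120499/770 ≈ 1455.2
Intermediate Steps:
o(r, y) = 4*r
p = 77 (p = (139 - 1*(-15))/2 = (139 + 15)/2 = (½)*154 = 77)
Y(N, G) = -G*N/5
Q(X, A) = -1/154 (Q(X, A) = 1/(77 - 231) = 1/(-154) = -1/154)
1/(1/(Y(o(17, 2), -107) + Q(231, 193))) = 1/(1/(-⅕*(-107)*4*17 - 1/154)) = 1/(1/(-⅕*(-107)*68 - 1/154)) = 1/(1/(7276/5 - 1/154)) = 1/(1/(1120499/770)) = 1/(770/1120499) = 1120499/770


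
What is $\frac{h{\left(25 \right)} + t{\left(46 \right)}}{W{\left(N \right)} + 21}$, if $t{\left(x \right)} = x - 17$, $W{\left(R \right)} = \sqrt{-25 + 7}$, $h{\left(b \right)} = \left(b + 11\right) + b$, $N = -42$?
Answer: $\frac{70}{17} - \frac{10 i \sqrt{2}}{17} \approx 4.1176 - 0.83189 i$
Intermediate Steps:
$h{\left(b \right)} = 11 + 2 b$ ($h{\left(b \right)} = \left(11 + b\right) + b = 11 + 2 b$)
$W{\left(R \right)} = 3 i \sqrt{2}$ ($W{\left(R \right)} = \sqrt{-18} = 3 i \sqrt{2}$)
$t{\left(x \right)} = -17 + x$ ($t{\left(x \right)} = x - 17 = -17 + x$)
$\frac{h{\left(25 \right)} + t{\left(46 \right)}}{W{\left(N \right)} + 21} = \frac{\left(11 + 2 \cdot 25\right) + \left(-17 + 46\right)}{3 i \sqrt{2} + 21} = \frac{\left(11 + 50\right) + 29}{21 + 3 i \sqrt{2}} = \frac{61 + 29}{21 + 3 i \sqrt{2}} = \frac{90}{21 + 3 i \sqrt{2}}$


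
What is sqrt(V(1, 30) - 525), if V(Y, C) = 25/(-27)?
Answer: 10*I*sqrt(426)/9 ≈ 22.933*I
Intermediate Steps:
V(Y, C) = -25/27 (V(Y, C) = 25*(-1/27) = -25/27)
sqrt(V(1, 30) - 525) = sqrt(-25/27 - 525) = sqrt(-14200/27) = 10*I*sqrt(426)/9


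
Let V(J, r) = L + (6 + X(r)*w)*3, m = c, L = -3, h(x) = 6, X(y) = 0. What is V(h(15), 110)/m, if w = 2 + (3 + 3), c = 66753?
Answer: 5/22251 ≈ 0.00022471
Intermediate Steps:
w = 8 (w = 2 + 6 = 8)
m = 66753
V(J, r) = 15 (V(J, r) = -3 + (6 + 0*8)*3 = -3 + (6 + 0)*3 = -3 + 6*3 = -3 + 18 = 15)
V(h(15), 110)/m = 15/66753 = 15*(1/66753) = 5/22251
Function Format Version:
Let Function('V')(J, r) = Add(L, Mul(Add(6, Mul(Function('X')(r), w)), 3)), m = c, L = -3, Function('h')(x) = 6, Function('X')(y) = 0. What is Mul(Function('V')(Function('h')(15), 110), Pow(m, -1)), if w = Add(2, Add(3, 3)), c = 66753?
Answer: Rational(5, 22251) ≈ 0.00022471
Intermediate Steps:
w = 8 (w = Add(2, 6) = 8)
m = 66753
Function('V')(J, r) = 15 (Function('V')(J, r) = Add(-3, Mul(Add(6, Mul(0, 8)), 3)) = Add(-3, Mul(Add(6, 0), 3)) = Add(-3, Mul(6, 3)) = Add(-3, 18) = 15)
Mul(Function('V')(Function('h')(15), 110), Pow(m, -1)) = Mul(15, Pow(66753, -1)) = Mul(15, Rational(1, 66753)) = Rational(5, 22251)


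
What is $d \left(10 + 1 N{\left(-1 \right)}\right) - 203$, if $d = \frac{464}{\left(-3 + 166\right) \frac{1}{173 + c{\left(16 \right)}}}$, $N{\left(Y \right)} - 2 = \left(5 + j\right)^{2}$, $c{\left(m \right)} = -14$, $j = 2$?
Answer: $\frac{4467247}{163} \approx 27406.0$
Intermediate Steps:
$N{\left(Y \right)} = 51$ ($N{\left(Y \right)} = 2 + \left(5 + 2\right)^{2} = 2 + 7^{2} = 2 + 49 = 51$)
$d = \frac{73776}{163}$ ($d = \frac{464}{\left(-3 + 166\right) \frac{1}{173 - 14}} = \frac{464}{163 \cdot \frac{1}{159}} = \frac{464}{\frac{163}{159}} = 464 \cdot \frac{159}{163} = \frac{73776}{163} \approx 452.61$)
$d \left(10 + 1 N{\left(-1 \right)}\right) - 203 = \frac{73776 \left(10 + 1 \cdot 51\right)}{163} - 203 = \frac{73776 \left(10 + 51\right)}{163} - 203 = \frac{73776}{163} \cdot 61 - 203 = \frac{4500336}{163} - 203 = \frac{4467247}{163}$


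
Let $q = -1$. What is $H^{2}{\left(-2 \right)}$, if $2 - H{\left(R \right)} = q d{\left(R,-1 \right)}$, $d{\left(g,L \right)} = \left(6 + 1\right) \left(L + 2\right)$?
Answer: $81$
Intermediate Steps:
$d{\left(g,L \right)} = 14 + 7 L$ ($d{\left(g,L \right)} = 7 \left(2 + L\right) = 14 + 7 L$)
$H{\left(R \right)} = 9$ ($H{\left(R \right)} = 2 - - (14 + 7 \left(-1\right)) = 2 - - (14 - 7) = 2 - \left(-1\right) 7 = 2 - -7 = 2 + 7 = 9$)
$H^{2}{\left(-2 \right)} = 9^{2} = 81$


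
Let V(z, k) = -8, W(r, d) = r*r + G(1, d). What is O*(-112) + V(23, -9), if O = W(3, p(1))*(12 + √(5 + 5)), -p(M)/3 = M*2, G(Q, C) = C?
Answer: -4040 - 336*√10 ≈ -5102.5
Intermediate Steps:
p(M) = -6*M (p(M) = -3*M*2 = -6*M)
W(r, d) = d + r² (W(r, d) = r*r + d = r² + d = d + r²)
O = 36 + 3*√10 (O = (-6*1 + 3²)*(12 + √(5 + 5)) = (-6 + 9)*(12 + √10) = 3*(12 + √10) = 36 + 3*√10 ≈ 45.487)
O*(-112) + V(23, -9) = (36 + 3*√10)*(-112) - 8 = (-4032 - 336*√10) - 8 = -4040 - 336*√10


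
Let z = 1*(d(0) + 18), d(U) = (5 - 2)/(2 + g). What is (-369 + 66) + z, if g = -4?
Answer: -573/2 ≈ -286.50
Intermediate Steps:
d(U) = -3/2 (d(U) = (5 - 2)/(2 - 4) = 3/(-2) = 3*(-½) = -3/2)
z = 33/2 (z = 1*(-3/2 + 18) = 1*(33/2) = 33/2 ≈ 16.500)
(-369 + 66) + z = (-369 + 66) + 33/2 = -303 + 33/2 = -573/2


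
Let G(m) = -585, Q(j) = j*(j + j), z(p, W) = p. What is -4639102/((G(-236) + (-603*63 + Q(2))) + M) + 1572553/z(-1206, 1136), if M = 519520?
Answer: -126986735429/96671754 ≈ -1313.6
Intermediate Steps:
Q(j) = 2*j² (Q(j) = j*(2*j) = 2*j²)
-4639102/((G(-236) + (-603*63 + Q(2))) + M) + 1572553/z(-1206, 1136) = -4639102/((-585 + (-603*63 + 2*2²)) + 519520) + 1572553/(-1206) = -4639102/((-585 + (-37989 + 2*4)) + 519520) + 1572553*(-1/1206) = -4639102/((-585 + (-37989 + 8)) + 519520) - 1572553/1206 = -4639102/((-585 - 37981) + 519520) - 1572553/1206 = -4639102/(-38566 + 519520) - 1572553/1206 = -4639102/480954 - 1572553/1206 = -4639102*1/480954 - 1572553/1206 = -2319551/240477 - 1572553/1206 = -126986735429/96671754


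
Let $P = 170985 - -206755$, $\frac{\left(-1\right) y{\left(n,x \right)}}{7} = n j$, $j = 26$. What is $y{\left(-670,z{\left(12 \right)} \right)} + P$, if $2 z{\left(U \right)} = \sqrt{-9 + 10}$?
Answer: $499680$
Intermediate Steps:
$z{\left(U \right)} = \frac{1}{2}$ ($z{\left(U \right)} = \frac{\sqrt{-9 + 10}}{2} = \frac{\sqrt{1}}{2} = \frac{1}{2} \cdot 1 = \frac{1}{2}$)
$y{\left(n,x \right)} = - 182 n$ ($y{\left(n,x \right)} = - 7 n 26 = - 7 \cdot 26 n = - 182 n$)
$P = 377740$ ($P = 170985 + 206755 = 377740$)
$y{\left(-670,z{\left(12 \right)} \right)} + P = \left(-182\right) \left(-670\right) + 377740 = 121940 + 377740 = 499680$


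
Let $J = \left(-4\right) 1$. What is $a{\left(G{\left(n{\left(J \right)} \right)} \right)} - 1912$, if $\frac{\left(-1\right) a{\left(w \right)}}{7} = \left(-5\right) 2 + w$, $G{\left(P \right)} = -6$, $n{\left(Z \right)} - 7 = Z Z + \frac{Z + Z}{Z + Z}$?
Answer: $-1800$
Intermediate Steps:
$J = -4$
$n{\left(Z \right)} = 8 + Z^{2}$ ($n{\left(Z \right)} = 7 + \left(Z Z + \frac{Z + Z}{Z + Z}\right) = 7 + \left(Z^{2} + \frac{2 Z}{2 Z}\right) = 7 + \left(Z^{2} + 2 Z \frac{1}{2 Z}\right) = 7 + \left(Z^{2} + 1\right) = 7 + \left(1 + Z^{2}\right) = 8 + Z^{2}$)
$a{\left(w \right)} = 70 - 7 w$ ($a{\left(w \right)} = - 7 \left(\left(-5\right) 2 + w\right) = - 7 \left(-10 + w\right) = 70 - 7 w$)
$a{\left(G{\left(n{\left(J \right)} \right)} \right)} - 1912 = \left(70 - -42\right) - 1912 = \left(70 + 42\right) - 1912 = 112 - 1912 = -1800$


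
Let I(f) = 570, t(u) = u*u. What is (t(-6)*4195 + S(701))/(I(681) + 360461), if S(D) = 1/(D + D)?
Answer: 211730041/506165462 ≈ 0.41830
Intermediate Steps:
t(u) = u²
S(D) = 1/(2*D)
(t(-6)*4195 + S(701))/(I(681) + 360461) = ((-6)²*4195 + (½)/701)/(570 + 360461) = (36*4195 + (½)*(1/701))/361031 = (151020 + 1/1402)*(1/361031) = (211730041/1402)*(1/361031) = 211730041/506165462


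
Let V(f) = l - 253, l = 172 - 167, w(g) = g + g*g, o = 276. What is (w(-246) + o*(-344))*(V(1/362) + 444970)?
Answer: -15420290628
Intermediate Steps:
w(g) = g + g²
l = 5
V(f) = -248 (V(f) = 5 - 253 = -248)
(w(-246) + o*(-344))*(V(1/362) + 444970) = (-246*(1 - 246) + 276*(-344))*(-248 + 444970) = (-246*(-245) - 94944)*444722 = (60270 - 94944)*444722 = -34674*444722 = -15420290628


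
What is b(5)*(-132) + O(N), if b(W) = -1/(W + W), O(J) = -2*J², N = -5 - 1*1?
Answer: -294/5 ≈ -58.800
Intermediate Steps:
N = -6 (N = -5 - 1 = -6)
b(W) = -1/(2*W)
b(5)*(-132) + O(N) = -½/5*(-132) - 2*(-6)² = -½*⅕*(-132) - 2*36 = -⅒*(-132) - 72 = 66/5 - 72 = -294/5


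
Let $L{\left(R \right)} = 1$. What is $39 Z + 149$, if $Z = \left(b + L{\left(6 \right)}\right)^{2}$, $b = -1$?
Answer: $149$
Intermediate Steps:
$Z = 0$ ($Z = \left(-1 + 1\right)^{2} = 0^{2} = 0$)
$39 Z + 149 = 39 \cdot 0 + 149 = 0 + 149 = 149$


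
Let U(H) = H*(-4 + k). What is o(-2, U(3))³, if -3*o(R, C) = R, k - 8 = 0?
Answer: 8/27 ≈ 0.29630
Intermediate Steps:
k = 8 (k = 8 + 0 = 8)
U(H) = 4*H (U(H) = H*(-4 + 8) = H*4 = 4*H)
o(R, C) = -R/3
o(-2, U(3))³ = (-⅓*(-2))³ = (⅔)³ = 8/27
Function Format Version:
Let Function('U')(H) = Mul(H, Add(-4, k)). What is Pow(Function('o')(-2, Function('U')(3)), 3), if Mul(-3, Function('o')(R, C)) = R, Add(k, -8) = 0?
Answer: Rational(8, 27) ≈ 0.29630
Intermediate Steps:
k = 8 (k = Add(8, 0) = 8)
Function('U')(H) = Mul(4, H) (Function('U')(H) = Mul(H, Add(-4, 8)) = Mul(H, 4) = Mul(4, H))
Function('o')(R, C) = Mul(Rational(-1, 3), R)
Pow(Function('o')(-2, Function('U')(3)), 3) = Pow(Mul(Rational(-1, 3), -2), 3) = Pow(Rational(2, 3), 3) = Rational(8, 27)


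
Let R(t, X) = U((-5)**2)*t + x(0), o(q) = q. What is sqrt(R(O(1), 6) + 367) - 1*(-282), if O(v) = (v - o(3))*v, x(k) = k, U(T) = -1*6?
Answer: 282 + sqrt(379) ≈ 301.47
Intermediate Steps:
U(T) = -6
O(v) = v*(-3 + v) (O(v) = (v - 1*3)*v = (v - 3)*v = (-3 + v)*v = v*(-3 + v))
R(t, X) = -6*t (R(t, X) = -6*t + 0 = -6*t)
sqrt(R(O(1), 6) + 367) - 1*(-282) = sqrt(-6*(-3 + 1) + 367) - 1*(-282) = sqrt(-6*(-2) + 367) + 282 = sqrt(12 + 367) + 282 = sqrt(379) + 282 = 282 + sqrt(379)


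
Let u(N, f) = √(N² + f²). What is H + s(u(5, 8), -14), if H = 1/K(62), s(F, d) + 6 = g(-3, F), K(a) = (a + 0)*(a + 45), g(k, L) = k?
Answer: -59705/6634 ≈ -8.9998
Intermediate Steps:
K(a) = a*(45 + a)
s(F, d) = -9 (s(F, d) = -6 - 3 = -9)
H = 1/6634 (H = 1/(62*(45 + 62)) = 1/(62*107) = 1/6634 ≈ 0.00015074)
H + s(u(5, 8), -14) = 1/6634 - 9 = -59705/6634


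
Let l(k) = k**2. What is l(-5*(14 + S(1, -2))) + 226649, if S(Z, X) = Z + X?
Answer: 230874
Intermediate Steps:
S(Z, X) = X + Z
l(-5*(14 + S(1, -2))) + 226649 = (-5*(14 + (-2 + 1)))**2 + 226649 = (-5*(14 - 1))**2 + 226649 = (-5*13)**2 + 226649 = (-65)**2 + 226649 = 4225 + 226649 = 230874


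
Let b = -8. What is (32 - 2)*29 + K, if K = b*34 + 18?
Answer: 616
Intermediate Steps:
K = -254 (K = -8*34 + 18 = -272 + 18 = -254)
(32 - 2)*29 + K = (32 - 2)*29 - 254 = 30*29 - 254 = 870 - 254 = 616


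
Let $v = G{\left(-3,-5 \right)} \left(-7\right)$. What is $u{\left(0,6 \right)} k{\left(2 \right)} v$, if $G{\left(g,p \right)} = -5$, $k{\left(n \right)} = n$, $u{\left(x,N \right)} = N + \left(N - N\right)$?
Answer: $420$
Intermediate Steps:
$u{\left(x,N \right)} = N$ ($u{\left(x,N \right)} = N + 0 = N$)
$v = 35$ ($v = \left(-5\right) \left(-7\right) = 35$)
$u{\left(0,6 \right)} k{\left(2 \right)} v = 6 \cdot 2 \cdot 35 = 12 \cdot 35 = 420$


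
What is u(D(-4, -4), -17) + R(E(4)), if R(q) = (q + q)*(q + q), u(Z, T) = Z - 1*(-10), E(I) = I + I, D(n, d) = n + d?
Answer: 258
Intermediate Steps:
D(n, d) = d + n
E(I) = 2*I
u(Z, T) = 10 + Z (u(Z, T) = Z + 10 = 10 + Z)
R(q) = 4*q² (R(q) = (2*q)*(2*q) = 4*q²)
u(D(-4, -4), -17) + R(E(4)) = (10 + (-4 - 4)) + 4*(2*4)² = (10 - 8) + 4*8² = 2 + 4*64 = 2 + 256 = 258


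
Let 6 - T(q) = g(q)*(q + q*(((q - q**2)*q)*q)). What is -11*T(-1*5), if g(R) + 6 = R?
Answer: -453211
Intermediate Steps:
g(R) = -6 + R
T(q) = 6 - (-6 + q)*(q + q**3*(q - q**2)) (T(q) = 6 - (-6 + q)*(q + q*(((q - q**2)*q)*q)) = 6 - (-6 + q)*(q + q*((q*(q - q**2))*q)) = 6 - (-6 + q)*(q + q*(q**2*(q - q**2))) = 6 - (-6 + q)*(q + q**3*(q - q**2)))
-11*T(-1*5) = -11*(6 + (-1*5)**4*(6 - (-1)*5) + (-1*5)**5*(-6 - 1*5) - (-1*5)*(-6 - 1*5)) = -11*(6 + (-5)**4*(6 - 1*(-5)) + (-5)**5*(-6 - 5) - 1*(-5)*(-6 - 5)) = -11*(6 + 625*(6 + 5) - 3125*(-11) - 1*(-5)*(-11)) = -11*(6 + 625*11 + 34375 - 55) = -11*(6 + 6875 + 34375 - 55) = -11*41201 = -453211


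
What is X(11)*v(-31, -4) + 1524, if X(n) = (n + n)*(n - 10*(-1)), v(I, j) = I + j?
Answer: -14646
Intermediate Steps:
X(n) = 2*n*(10 + n) (X(n) = (2*n)*(n + 10) = (2*n)*(10 + n) = 2*n*(10 + n))
X(11)*v(-31, -4) + 1524 = (2*11*(10 + 11))*(-31 - 4) + 1524 = (2*11*21)*(-35) + 1524 = 462*(-35) + 1524 = -16170 + 1524 = -14646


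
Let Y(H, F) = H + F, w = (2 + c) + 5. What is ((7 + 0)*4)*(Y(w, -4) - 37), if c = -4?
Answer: -1064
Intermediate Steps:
w = 3 (w = (2 - 4) + 5 = -2 + 5 = 3)
Y(H, F) = F + H
((7 + 0)*4)*(Y(w, -4) - 37) = ((7 + 0)*4)*((-4 + 3) - 37) = (7*4)*(-1 - 37) = 28*(-38) = -1064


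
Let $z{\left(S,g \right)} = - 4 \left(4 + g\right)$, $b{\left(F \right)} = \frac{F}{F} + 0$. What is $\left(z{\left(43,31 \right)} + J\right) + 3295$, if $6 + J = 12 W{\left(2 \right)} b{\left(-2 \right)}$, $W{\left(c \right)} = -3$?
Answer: $3113$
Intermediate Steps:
$b{\left(F \right)} = 1$ ($b{\left(F \right)} = 1 + 0 = 1$)
$J = -42$ ($J = -6 + 12 \left(-3\right) 1 = -6 - 36 = -42$)
$z{\left(S,g \right)} = -16 - 4 g$
$\left(z{\left(43,31 \right)} + J\right) + 3295 = \left(\left(-16 - 124\right) - 42\right) + 3295 = \left(-140 - 42\right) + 3295 = -182 + 3295 = 3113$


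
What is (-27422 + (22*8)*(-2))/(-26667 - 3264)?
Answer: 9258/9977 ≈ 0.92793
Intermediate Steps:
(-27422 + (22*8)*(-2))/(-26667 - 3264) = (-27422 + 176*(-2))/(-29931) = (-27422 - 352)*(-1/29931) = -27774*(-1/29931) = 9258/9977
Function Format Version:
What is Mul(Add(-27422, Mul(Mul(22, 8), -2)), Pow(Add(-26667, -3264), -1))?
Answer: Rational(9258, 9977) ≈ 0.92793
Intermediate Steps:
Mul(Add(-27422, Mul(Mul(22, 8), -2)), Pow(Add(-26667, -3264), -1)) = Mul(Add(-27422, Mul(176, -2)), Pow(-29931, -1)) = Mul(Add(-27422, -352), Rational(-1, 29931)) = Mul(-27774, Rational(-1, 29931)) = Rational(9258, 9977)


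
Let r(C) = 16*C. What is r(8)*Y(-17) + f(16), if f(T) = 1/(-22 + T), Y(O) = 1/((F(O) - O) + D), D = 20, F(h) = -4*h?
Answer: 221/210 ≈ 1.0524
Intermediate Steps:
Y(O) = 1/(20 - 5*O) (Y(O) = 1/((-4*O - O) + 20) = 1/(-5*O + 20) = 1/(20 - 5*O))
r(8)*Y(-17) + f(16) = (16*8)*(-1/(-20 + 5*(-17))) + 1/(-22 + 16) = 128*(-1/(-20 - 85)) + 1/(-6) = 128*(-1/(-105)) - 1/6 = 128*(-1*(-1/105)) - 1/6 = 128*(1/105) - 1/6 = 128/105 - 1/6 = 221/210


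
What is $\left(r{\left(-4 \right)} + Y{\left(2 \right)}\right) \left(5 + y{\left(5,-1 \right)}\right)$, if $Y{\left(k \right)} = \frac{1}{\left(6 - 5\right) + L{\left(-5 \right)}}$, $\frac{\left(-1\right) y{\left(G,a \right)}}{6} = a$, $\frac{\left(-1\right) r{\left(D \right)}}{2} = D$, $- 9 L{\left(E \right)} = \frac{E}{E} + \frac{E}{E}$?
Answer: $\frac{715}{7} \approx 102.14$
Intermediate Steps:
$L{\left(E \right)} = - \frac{2}{9}$ ($L{\left(E \right)} = - \frac{\frac{E}{E} + \frac{E}{E}}{9} = - \frac{1 + 1}{9} = \left(- \frac{1}{9}\right) 2 = - \frac{2}{9}$)
$r{\left(D \right)} = - 2 D$
$y{\left(G,a \right)} = - 6 a$
$Y{\left(k \right)} = \frac{9}{7}$ ($Y{\left(k \right)} = \frac{1}{\left(6 - 5\right) - \frac{2}{9}} = \frac{1}{1 - \frac{2}{9}} = \frac{1}{\frac{7}{9}} = \frac{9}{7}$)
$\left(r{\left(-4 \right)} + Y{\left(2 \right)}\right) \left(5 + y{\left(5,-1 \right)}\right) = \left(\left(-2\right) \left(-4\right) + \frac{9}{7}\right) \left(5 - -6\right) = \left(8 + \frac{9}{7}\right) \left(5 + 6\right) = \frac{65}{7} \cdot 11 = \frac{715}{7}$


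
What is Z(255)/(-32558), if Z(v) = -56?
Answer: 28/16279 ≈ 0.0017200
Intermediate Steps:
Z(255)/(-32558) = -56/(-32558) = -56*(-1/32558) = 28/16279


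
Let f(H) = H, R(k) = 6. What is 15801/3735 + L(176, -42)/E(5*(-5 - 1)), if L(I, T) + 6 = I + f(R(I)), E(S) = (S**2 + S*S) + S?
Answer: 106019/24485 ≈ 4.3300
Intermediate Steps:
E(S) = S + 2*S**2 (E(S) = (S**2 + S**2) + S = 2*S**2 + S = S + 2*S**2)
L(I, T) = I (L(I, T) = -6 + (I + 6) = -6 + (6 + I) = I)
15801/3735 + L(176, -42)/E(5*(-5 - 1)) = 15801/3735 + 176/(((5*(-5 - 1))*(1 + 2*(5*(-5 - 1))))) = 15801*(1/3735) + 176/(((5*(-6))*(1 + 2*(5*(-6))))) = 5267/1245 + 176/((-30*(1 + 2*(-30)))) = 5267/1245 + 176/((-30*(1 - 60))) = 5267/1245 + 176/((-30*(-59))) = 5267/1245 + 176/1770 = 5267/1245 + 176*(1/1770) = 5267/1245 + 88/885 = 106019/24485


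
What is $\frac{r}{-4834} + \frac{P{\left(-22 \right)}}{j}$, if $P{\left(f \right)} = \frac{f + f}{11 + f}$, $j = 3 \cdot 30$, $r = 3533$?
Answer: $- \frac{149317}{217530} \approx -0.68642$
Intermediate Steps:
$j = 90$
$P{\left(f \right)} = \frac{2 f}{11 + f}$
$\frac{r}{-4834} + \frac{P{\left(-22 \right)}}{j} = \frac{3533}{-4834} + \frac{2 \left(-22\right) \frac{1}{11 - 22}}{90} = 3533 \left(- \frac{1}{4834}\right) + 2 \left(-22\right) \frac{1}{-11} \cdot \frac{1}{90} = - \frac{3533}{4834} + 2 \left(-22\right) \left(- \frac{1}{11}\right) \frac{1}{90} = - \frac{3533}{4834} + 4 \cdot \frac{1}{90} = - \frac{3533}{4834} + \frac{2}{45} = - \frac{149317}{217530}$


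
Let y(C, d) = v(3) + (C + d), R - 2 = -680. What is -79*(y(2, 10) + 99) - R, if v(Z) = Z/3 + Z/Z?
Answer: -8249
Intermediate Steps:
R = -678 (R = 2 - 680 = -678)
v(Z) = 1 + Z/3 (v(Z) = Z*(⅓) + 1 = Z/3 + 1 = 1 + Z/3)
y(C, d) = 2 + C + d (y(C, d) = (1 + (⅓)*3) + (C + d) = (1 + 1) + (C + d) = 2 + (C + d) = 2 + C + d)
-79*(y(2, 10) + 99) - R = -79*((2 + 2 + 10) + 99) - 1*(-678) = -79*(14 + 99) + 678 = -79*113 + 678 = -8927 + 678 = -8249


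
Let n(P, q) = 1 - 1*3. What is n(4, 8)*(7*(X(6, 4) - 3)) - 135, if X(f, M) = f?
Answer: -177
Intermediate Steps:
n(P, q) = -2 (n(P, q) = 1 - 3 = -2)
n(4, 8)*(7*(X(6, 4) - 3)) - 135 = -14*(6 - 3) - 135 = -14*3 - 135 = -2*21 - 135 = -42 - 135 = -177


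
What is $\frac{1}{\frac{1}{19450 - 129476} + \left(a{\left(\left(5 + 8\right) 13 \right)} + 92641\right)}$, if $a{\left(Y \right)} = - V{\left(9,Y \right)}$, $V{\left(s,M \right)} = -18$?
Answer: $\frac{110026}{10194899133} \approx 1.0792 \cdot 10^{-5}$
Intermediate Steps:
$a{\left(Y \right)} = 18$ ($a{\left(Y \right)} = \left(-1\right) \left(-18\right) = 18$)
$\frac{1}{\frac{1}{19450 - 129476} + \left(a{\left(\left(5 + 8\right) 13 \right)} + 92641\right)} = \frac{1}{\frac{1}{19450 - 129476} + \left(18 + 92641\right)} = \frac{1}{\frac{1}{-110026} + 92659} = \frac{1}{- \frac{1}{110026} + 92659} = \frac{1}{\frac{10194899133}{110026}} = \frac{110026}{10194899133}$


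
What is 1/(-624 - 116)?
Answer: -1/740 ≈ -0.0013514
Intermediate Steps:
1/(-624 - 116) = 1/(-740) = -1/740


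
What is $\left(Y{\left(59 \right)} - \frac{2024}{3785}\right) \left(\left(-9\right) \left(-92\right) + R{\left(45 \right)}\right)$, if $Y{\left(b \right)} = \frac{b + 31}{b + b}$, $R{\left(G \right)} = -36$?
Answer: $\frac{40319928}{223315} \approx 180.55$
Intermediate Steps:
$Y{\left(b \right)} = \frac{31 + b}{2 b}$
$\left(Y{\left(59 \right)} - \frac{2024}{3785}\right) \left(\left(-9\right) \left(-92\right) + R{\left(45 \right)}\right) = \left(\frac{31 + 59}{2 \cdot 59} - \frac{2024}{3785}\right) \left(\left(-9\right) \left(-92\right) - 36\right) = \left(\frac{1}{2} \cdot \frac{1}{59} \cdot 90 - \frac{2024}{3785}\right) \left(828 - 36\right) = \left(\frac{45}{59} - \frac{2024}{3785}\right) 792 = \frac{50909}{223315} \cdot 792 = \frac{40319928}{223315}$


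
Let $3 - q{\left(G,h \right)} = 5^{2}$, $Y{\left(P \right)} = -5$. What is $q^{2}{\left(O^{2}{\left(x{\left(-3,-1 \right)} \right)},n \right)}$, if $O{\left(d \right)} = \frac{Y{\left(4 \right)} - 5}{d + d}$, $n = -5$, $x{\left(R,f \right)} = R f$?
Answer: $484$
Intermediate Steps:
$O{\left(d \right)} = - \frac{5}{d}$ ($O{\left(d \right)} = \frac{-5 - 5}{d + d} = - \frac{10}{2 d} = - 10 \frac{1}{2 d} = - \frac{5}{d}$)
$q{\left(G,h \right)} = -22$ ($q{\left(G,h \right)} = 3 - 5^{2} = 3 - 25 = -22$)
$q^{2}{\left(O^{2}{\left(x{\left(-3,-1 \right)} \right)},n \right)} = \left(-22\right)^{2} = 484$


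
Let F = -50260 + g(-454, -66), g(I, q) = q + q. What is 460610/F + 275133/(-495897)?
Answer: -40379936551/4164873604 ≈ -9.6954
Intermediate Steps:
g(I, q) = 2*q
F = -50392 (F = -50260 + 2*(-66) = -50260 - 132 = -50392)
460610/F + 275133/(-495897) = 460610/(-50392) + 275133/(-495897) = 460610*(-1/50392) + 275133*(-1/495897) = -230305/25196 - 91711/165299 = -40379936551/4164873604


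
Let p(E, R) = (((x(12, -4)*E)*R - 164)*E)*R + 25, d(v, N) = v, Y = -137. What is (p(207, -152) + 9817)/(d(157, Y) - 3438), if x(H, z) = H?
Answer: -11884969490/3281 ≈ -3.6224e+6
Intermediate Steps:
p(E, R) = 25 + E*R*(-164 + 12*E*R) (p(E, R) = (((12*E)*R - 164)*E)*R + 25 = ((12*E*R - 164)*E)*R + 25 = ((-164 + 12*E*R)*E)*R + 25 = (E*(-164 + 12*E*R))*R + 25 = E*R*(-164 + 12*E*R) + 25 = 25 + E*R*(-164 + 12*E*R))
(p(207, -152) + 9817)/(d(157, Y) - 3438) = ((25 - 164*207*(-152) + 12*207**2*(-152)**2) + 9817)/(157 - 3438) = ((25 + 5160096 + 12*42849*23104) + 9817)/(-3281) = ((25 + 5160096 + 11879799552) + 9817)*(-1/3281) = (11884959673 + 9817)*(-1/3281) = 11884969490*(-1/3281) = -11884969490/3281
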